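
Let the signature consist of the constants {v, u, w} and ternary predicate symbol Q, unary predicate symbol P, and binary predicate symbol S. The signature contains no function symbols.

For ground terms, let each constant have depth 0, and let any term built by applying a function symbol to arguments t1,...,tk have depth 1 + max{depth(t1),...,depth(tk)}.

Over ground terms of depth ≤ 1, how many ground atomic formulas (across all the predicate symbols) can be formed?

39

First count ground terms of depth ≤ 1.
With no function symbols every ground term is a constant, so there are exactly 3 ground terms at every depth bound.
N_0 = 3
N_1 = 3
Explicitly: v, u, w.
So |H| = 3.
Ground atoms are formed by filling each argument slot of a predicate with a term from H, so an r-ary predicate gives |H|^r atoms:
  Q: 3^3 = 27;  P: 3;  S: 3^2 = 9
Total ground atoms: 27 + 3 + 9 = 39.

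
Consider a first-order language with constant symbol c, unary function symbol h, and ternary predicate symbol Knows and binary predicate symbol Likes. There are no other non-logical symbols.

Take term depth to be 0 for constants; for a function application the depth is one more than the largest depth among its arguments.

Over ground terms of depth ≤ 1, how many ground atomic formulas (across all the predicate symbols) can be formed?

12

First count ground terms of depth ≤ 1.
Let N_k = |{terms of depth ≤ k}|. Then N_0 = 1 and N_k = 1 + N_{k-1} for k ≥ 1 (one summand per function symbol, arity giving the exponent).
N_0 = 1
N_1 = 1 + 1 = 2
Explicitly: c, h(c).
So |H| = 2.
Ground atoms are formed by filling each argument slot of a predicate with a term from H, so an r-ary predicate gives |H|^r atoms:
  Knows: 2^3 = 8;  Likes: 2^2 = 4
Total ground atoms: 8 + 4 = 12.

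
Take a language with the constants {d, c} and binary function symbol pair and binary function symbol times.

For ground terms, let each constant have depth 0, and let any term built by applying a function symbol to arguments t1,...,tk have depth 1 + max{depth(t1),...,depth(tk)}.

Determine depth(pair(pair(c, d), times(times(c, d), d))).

3

depth(pair(c, d)) = 1 + max(0, 0) = 1
depth(times(c, d)) = 1 + max(0, 0) = 1
depth(times(times(c, d), d)) = 1 + max(1, 0) = 2
depth(pair(pair(c, d), times(times(c, d), d))) = 1 + max(1, 2) = 3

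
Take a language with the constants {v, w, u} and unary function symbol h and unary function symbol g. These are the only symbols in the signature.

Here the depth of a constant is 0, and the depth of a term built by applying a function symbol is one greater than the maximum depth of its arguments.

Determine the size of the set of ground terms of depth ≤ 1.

Count level by level. With function symbols h/1, g/1, the terms of depth ≤ k are the 3 constants together with each function applied to depth-≤(k−1) tuples, so N_k = 3 + N_{k-1} + N_{k-1}.
N_0 = 3
N_1 = 3 + 3 + 3 = 9

9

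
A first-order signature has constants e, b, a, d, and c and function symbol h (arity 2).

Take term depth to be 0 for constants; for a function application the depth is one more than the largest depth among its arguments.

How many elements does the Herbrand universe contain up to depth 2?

905

Write N_k for the number of ground terms of depth ≤ k. A term of depth ≤ k is either a constant or a function symbol applied to arguments of depth ≤ k−1, so N_k = 5 + N_{k-1}^2.
N_0 = 5
N_1 = 5 + 5^2 = 30
N_2 = 5 + 30^2 = 905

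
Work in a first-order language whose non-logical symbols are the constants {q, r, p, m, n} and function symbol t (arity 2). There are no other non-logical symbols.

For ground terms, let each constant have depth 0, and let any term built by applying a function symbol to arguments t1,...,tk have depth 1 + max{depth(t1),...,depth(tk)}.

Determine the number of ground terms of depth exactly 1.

If N_k denotes the number of depth-≤k ground terms, the 5 constants give N_0 = 5, and each function symbol of arity r contributes N_{k-1}^r new terms at level k: N_k = 5 + N_{k-1}^2.
N_0 = 5
N_1 = 5 + 5^2 = 30
Terms of depth exactly 1: N_1 − N_0 = 30 − 5 = 25.

25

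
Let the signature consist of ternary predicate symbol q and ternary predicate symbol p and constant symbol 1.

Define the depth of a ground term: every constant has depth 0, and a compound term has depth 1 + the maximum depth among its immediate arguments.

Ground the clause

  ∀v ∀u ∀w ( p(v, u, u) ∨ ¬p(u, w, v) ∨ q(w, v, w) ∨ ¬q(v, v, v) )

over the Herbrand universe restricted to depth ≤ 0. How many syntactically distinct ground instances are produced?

1

Ground terms of depth ≤ 0:
  With no function symbols every ground term is a constant, so there is exactly 1 ground term at every depth bound.
  N_0 = 1
So there is exactly 1 ground term available for substitution.
The body mentions every one of the 3 quantified variables; since ground terms form a free algebra, no two substitutions collapse to the same formula.
Number of ground instances = 1^3 = 1.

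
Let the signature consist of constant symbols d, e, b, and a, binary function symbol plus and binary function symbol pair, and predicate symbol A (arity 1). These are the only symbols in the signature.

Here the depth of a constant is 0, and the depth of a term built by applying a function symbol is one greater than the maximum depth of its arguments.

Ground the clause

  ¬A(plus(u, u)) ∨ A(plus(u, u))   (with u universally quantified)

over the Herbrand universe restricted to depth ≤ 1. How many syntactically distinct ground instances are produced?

36

Ground terms of depth ≤ 1:
  Let N_k count ground terms of depth at most k. Each non-constant term of depth ≤ k is some function symbol applied to depth-≤(k−1) arguments, giving N_k = 4 + N_{k-1}^2 + N_{k-1}^2.
  N_0 = 4
  N_1 = 4 + 4^2 + 4^2 = 36
So there are 36 ground terms available for substitution.
The body mentions the single quantified variable u; since ground terms form a free algebra, no two substitutions collapse to the same formula.
Number of ground instances = 36.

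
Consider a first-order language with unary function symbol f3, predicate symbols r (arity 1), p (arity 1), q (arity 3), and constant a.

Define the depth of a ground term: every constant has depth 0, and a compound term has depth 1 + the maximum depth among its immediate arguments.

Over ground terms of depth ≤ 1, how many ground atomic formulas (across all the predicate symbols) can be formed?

First count ground terms of depth ≤ 1.
Count level by level. With function symbols f3/1, the terms of depth ≤ k are the 1 constant together with each function applied to depth-≤(k−1) tuples, so N_k = 1 + N_{k-1}.
N_0 = 1
N_1 = 1 + 1 = 2
So |H| = 2.
Ground atoms are formed by filling each argument slot of a predicate with a term from H, so an r-ary predicate gives |H|^r atoms:
  r: 2;  p: 2;  q: 2^3 = 8
Total ground atoms: 2 + 2 + 8 = 12.

12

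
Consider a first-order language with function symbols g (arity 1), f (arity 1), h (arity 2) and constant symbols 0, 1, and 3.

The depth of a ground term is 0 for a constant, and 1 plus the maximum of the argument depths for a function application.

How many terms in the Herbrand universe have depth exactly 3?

Write N_k for the number of ground terms of depth ≤ k. A term of depth ≤ k is either a constant or a function symbol applied to arguments of depth ≤ k−1, so N_k = 3 + N_{k-1} + N_{k-1} + N_{k-1}^2.
N_0 = 3
N_1 = 3 + 3 + 3 + 3^2 = 18
N_2 = 3 + 18 + 18 + 18^2 = 363
N_3 = 3 + 363 + 363 + 363^2 = 132498
Terms of depth exactly 3: N_3 − N_2 = 132498 − 363 = 132135.

132135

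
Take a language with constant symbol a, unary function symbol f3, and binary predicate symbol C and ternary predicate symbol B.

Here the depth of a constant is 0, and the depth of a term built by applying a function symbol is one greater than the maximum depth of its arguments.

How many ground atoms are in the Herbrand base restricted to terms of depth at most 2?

First count ground terms of depth ≤ 2.
Let N_k count ground terms of depth at most k. Each non-constant term of depth ≤ k is some function symbol applied to depth-≤(k−1) arguments, giving N_k = 1 + N_{k-1}.
N_0 = 1
N_1 = 1 + 1 = 2
N_2 = 1 + 2 = 3
Explicitly: a, f3(a), f3(f3(a)).
So |H| = 3.
A ground atom is a predicate applied to a tuple of terms from H, so the count is the sum over predicates of |H|^arity:
  C: 3^2 = 9;  B: 3^3 = 27
Total ground atoms: 9 + 27 = 36.

36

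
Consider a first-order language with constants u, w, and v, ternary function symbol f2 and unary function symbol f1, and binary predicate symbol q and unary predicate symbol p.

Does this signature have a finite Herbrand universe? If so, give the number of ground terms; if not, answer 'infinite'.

infinite

The signature has at least one function symbol (f2, arity 3) and at least one constant (u).
Iterating f2 gives infinitely many distinct ground terms: u, f2(u, u, u), f2(f2(u, u, u), f2(u, u, u), f2(u, u, u)), ...
So the Herbrand universe is infinite.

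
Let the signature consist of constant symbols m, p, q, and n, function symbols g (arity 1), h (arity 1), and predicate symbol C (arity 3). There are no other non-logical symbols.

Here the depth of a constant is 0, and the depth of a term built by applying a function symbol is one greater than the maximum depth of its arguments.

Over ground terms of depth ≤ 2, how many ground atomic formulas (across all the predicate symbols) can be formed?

First count ground terms of depth ≤ 2.
Let N_k count ground terms of depth at most k. Each non-constant term of depth ≤ k is some function symbol applied to depth-≤(k−1) arguments, giving N_k = 4 + N_{k-1} + N_{k-1}.
N_0 = 4
N_1 = 4 + 4 + 4 = 12
N_2 = 4 + 12 + 12 = 28
So |H| = 28.
Each predicate of arity r yields |H|^r ground atoms (one per choice of an r-tuple from H):
  C: 28^3 = 21952
Total ground atoms: 21952.

21952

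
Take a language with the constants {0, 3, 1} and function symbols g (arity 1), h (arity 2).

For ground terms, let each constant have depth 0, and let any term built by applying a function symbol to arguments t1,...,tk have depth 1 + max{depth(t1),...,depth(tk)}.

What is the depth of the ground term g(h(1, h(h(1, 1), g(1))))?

depth(h(1, 1)) = 1 + max(0, 0) = 1
depth(g(1)) = 1 + depth(1) = 1 + 0 = 1
depth(h(h(1, 1), g(1))) = 1 + max(1, 1) = 2
depth(h(1, h(h(1, 1), g(1)))) = 1 + max(0, 2) = 3
depth(g(h(1, h(h(1, 1), g(1))))) = 1 + depth(h(1, h(h(1, 1), g(1)))) = 1 + 3 = 4

4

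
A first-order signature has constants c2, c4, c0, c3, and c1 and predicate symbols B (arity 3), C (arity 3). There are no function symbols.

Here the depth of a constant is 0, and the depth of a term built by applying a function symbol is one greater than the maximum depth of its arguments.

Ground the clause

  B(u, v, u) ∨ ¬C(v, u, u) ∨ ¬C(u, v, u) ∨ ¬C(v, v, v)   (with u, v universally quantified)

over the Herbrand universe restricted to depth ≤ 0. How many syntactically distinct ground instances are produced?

25

Ground terms of depth ≤ 0:
  With no function symbols every ground term is a constant, so there are exactly 5 ground terms at every depth bound.
  N_0 = 5
  Explicitly: c2, c4, c0, c3, c1.
So there are 5 ground terms available for substitution.
Each of u, v ranges independently over the available ground terms, and distinct assignments produce distinct instances.
Number of ground instances = 5^2 = 25.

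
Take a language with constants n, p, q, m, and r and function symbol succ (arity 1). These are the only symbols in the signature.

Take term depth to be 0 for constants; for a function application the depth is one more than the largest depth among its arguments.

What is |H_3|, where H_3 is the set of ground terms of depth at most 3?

If N_k denotes the number of depth-≤k ground terms, the 5 constants give N_0 = 5, and each function symbol of arity r contributes N_{k-1}^r new terms at level k: N_k = 5 + N_{k-1}.
N_0 = 5
N_1 = 5 + 5 = 10
N_2 = 5 + 10 = 15
N_3 = 5 + 15 = 20

20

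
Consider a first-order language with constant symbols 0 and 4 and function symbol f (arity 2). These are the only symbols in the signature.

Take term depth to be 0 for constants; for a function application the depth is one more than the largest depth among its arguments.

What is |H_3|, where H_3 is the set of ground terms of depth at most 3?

If N_k denotes the number of depth-≤k ground terms, the 2 constants give N_0 = 2, and each function symbol of arity r contributes N_{k-1}^r new terms at level k: N_k = 2 + N_{k-1}^2.
N_0 = 2
N_1 = 2 + 2^2 = 6
N_2 = 2 + 6^2 = 38
N_3 = 2 + 38^2 = 1446

1446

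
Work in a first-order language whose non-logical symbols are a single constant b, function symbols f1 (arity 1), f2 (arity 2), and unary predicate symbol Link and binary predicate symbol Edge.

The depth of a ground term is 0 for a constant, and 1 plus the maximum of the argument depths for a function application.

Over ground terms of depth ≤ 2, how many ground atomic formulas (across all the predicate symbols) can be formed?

First count ground terms of depth ≤ 2.
If N_k denotes the number of depth-≤k ground terms, the 1 constant gives N_0 = 1, and each function symbol of arity r contributes N_{k-1}^r new terms at level k: N_k = 1 + N_{k-1} + N_{k-1}^2.
N_0 = 1
N_1 = 1 + 1 + 1^2 = 3
N_2 = 1 + 3 + 3^2 = 13
So |H| = 13.
Ground atoms are formed by filling each argument slot of a predicate with a term from H, so an r-ary predicate gives |H|^r atoms:
  Link: 13;  Edge: 13^2 = 169
Total ground atoms: 13 + 169 = 182.

182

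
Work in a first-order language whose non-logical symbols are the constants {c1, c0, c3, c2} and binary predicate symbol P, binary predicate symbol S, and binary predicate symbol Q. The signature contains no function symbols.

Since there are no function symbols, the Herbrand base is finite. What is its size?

With no function symbols, the Herbrand universe is just the 4 constants.
Ground atoms per predicate: P: 4^2 = 16, S: 4^2 = 16, Q: 4^2 = 16.
Herbrand base size = 16 + 16 + 16 = 48.

48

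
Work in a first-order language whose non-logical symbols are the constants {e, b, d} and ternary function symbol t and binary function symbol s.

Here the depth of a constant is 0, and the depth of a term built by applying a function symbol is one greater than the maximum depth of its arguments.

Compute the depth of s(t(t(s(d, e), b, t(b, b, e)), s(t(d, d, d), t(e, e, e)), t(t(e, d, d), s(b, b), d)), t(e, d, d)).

4

depth(s(d, e)) = 1 + max(0, 0) = 1
depth(t(b, b, e)) = 1 + max(0, 0, 0) = 1
depth(t(s(d, e), b, t(b, b, e))) = 1 + max(1, 0, 1) = 2
depth(t(d, d, d)) = 1 + max(0, 0, 0) = 1
depth(t(e, e, e)) = 1 + max(0, 0, 0) = 1
depth(s(t(d, d, d), t(e, e, e))) = 1 + max(1, 1) = 2
depth(t(e, d, d)) = 1 + max(0, 0, 0) = 1
depth(s(b, b)) = 1 + max(0, 0) = 1
depth(t(t(e, d, d), s(b, b), d)) = 1 + max(1, 1, 0) = 2
depth(t(t(s(d, e), b, t(b, b, e)), s(t(d, d, d), t(e, e, e)), t(t(e, d, d), s(b, b), d))) = 1 + max(2, 2, 2) = 3
depth(s(t(t(s(d, e), b, t(b, b, e)), s(t(d, d, d), t(e, e, e)), t(t(e, d, d), s(b, b), d)), t(e, d, d))) = 1 + max(3, 1) = 4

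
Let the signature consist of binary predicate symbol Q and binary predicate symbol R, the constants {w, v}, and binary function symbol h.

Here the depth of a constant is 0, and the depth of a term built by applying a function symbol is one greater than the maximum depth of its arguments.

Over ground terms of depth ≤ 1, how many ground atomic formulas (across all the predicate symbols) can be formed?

72

First count ground terms of depth ≤ 1.
Write N_k for the number of ground terms of depth ≤ k. A term of depth ≤ k is either a constant or a function symbol applied to arguments of depth ≤ k−1, so N_k = 2 + N_{k-1}^2.
N_0 = 2
N_1 = 2 + 2^2 = 6
Explicitly: w, v, h(w, w), h(w, v), h(v, w), h(v, v).
So |H| = 6.
For each predicate symbol, the number of ground atoms is |H| raised to its arity; summing:
  Q: 6^2 = 36;  R: 6^2 = 36
Total ground atoms: 36 + 36 = 72.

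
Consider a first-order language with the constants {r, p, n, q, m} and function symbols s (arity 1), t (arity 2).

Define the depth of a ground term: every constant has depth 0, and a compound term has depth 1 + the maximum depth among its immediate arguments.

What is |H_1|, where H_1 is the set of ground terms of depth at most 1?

35

Write N_k for the number of ground terms of depth ≤ k. A term of depth ≤ k is either a constant or a function symbol applied to arguments of depth ≤ k−1, so N_k = 5 + N_{k-1} + N_{k-1}^2.
N_0 = 5
N_1 = 5 + 5 + 5^2 = 35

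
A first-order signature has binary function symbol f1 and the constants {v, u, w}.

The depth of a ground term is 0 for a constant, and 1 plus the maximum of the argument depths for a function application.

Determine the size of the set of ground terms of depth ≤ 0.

Let N_k = |{terms of depth ≤ k}|. Then N_0 = 3 and N_k = 3 + N_{k-1}^2 for k ≥ 1 (one summand per function symbol, arity giving the exponent).
N_0 = 3
Explicitly: v, u, w.

3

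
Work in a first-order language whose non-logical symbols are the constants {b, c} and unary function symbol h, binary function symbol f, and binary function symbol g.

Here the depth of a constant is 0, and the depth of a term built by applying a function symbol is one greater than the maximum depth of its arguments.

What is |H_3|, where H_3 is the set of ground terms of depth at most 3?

Write N_k for the number of ground terms of depth ≤ k. A term of depth ≤ k is either a constant or a function symbol applied to arguments of depth ≤ k−1, so N_k = 2 + N_{k-1} + N_{k-1}^2 + N_{k-1}^2.
N_0 = 2
N_1 = 2 + 2 + 2^2 + 2^2 = 12
N_2 = 2 + 12 + 12^2 + 12^2 = 302
N_3 = 2 + 302 + 302^2 + 302^2 = 182712

182712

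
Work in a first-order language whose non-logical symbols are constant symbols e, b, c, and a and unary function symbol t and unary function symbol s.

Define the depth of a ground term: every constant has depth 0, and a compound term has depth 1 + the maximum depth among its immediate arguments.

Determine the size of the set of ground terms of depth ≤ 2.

28

Write N_k for the number of ground terms of depth ≤ k. A term of depth ≤ k is either a constant or a function symbol applied to arguments of depth ≤ k−1, so N_k = 4 + N_{k-1} + N_{k-1}.
N_0 = 4
N_1 = 4 + 4 + 4 = 12
N_2 = 4 + 12 + 12 = 28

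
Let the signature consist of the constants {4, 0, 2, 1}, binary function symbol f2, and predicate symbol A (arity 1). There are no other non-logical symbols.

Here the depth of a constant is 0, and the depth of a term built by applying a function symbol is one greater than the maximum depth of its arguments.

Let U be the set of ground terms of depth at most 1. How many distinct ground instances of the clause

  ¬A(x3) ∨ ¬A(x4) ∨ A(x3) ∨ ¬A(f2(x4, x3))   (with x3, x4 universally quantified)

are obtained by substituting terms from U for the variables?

400

Ground terms of depth ≤ 1:
  Let N_k = |{terms of depth ≤ k}|. Then N_0 = 4 and N_k = 4 + N_{k-1}^2 for k ≥ 1 (one summand per function symbol, arity giving the exponent).
  N_0 = 4
  N_1 = 4 + 4^2 = 20
So there are 20 ground terms available for substitution.
Each of x3, x4 ranges independently over the available ground terms, and distinct assignments produce distinct instances.
Number of ground instances = 20^2 = 400.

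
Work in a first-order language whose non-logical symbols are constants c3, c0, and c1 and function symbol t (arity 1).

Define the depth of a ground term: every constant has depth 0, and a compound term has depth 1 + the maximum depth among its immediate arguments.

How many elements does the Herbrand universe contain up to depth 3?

Write N_k for the number of ground terms of depth ≤ k. A term of depth ≤ k is either a constant or a function symbol applied to arguments of depth ≤ k−1, so N_k = 3 + N_{k-1}.
N_0 = 3
N_1 = 3 + 3 = 6
N_2 = 3 + 6 = 9
N_3 = 3 + 9 = 12
Explicitly: c3, c0, c1, t(c3), t(c0), t(c1), t(t(c3)), t(t(c0)), t(t(c1)), t(t(t(c3))), t(t(t(c0))), t(t(t(c1))).

12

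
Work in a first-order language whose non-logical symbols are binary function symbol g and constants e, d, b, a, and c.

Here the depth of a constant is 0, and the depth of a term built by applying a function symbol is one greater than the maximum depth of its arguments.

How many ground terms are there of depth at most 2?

905

If N_k denotes the number of depth-≤k ground terms, the 5 constants give N_0 = 5, and each function symbol of arity r contributes N_{k-1}^r new terms at level k: N_k = 5 + N_{k-1}^2.
N_0 = 5
N_1 = 5 + 5^2 = 30
N_2 = 5 + 30^2 = 905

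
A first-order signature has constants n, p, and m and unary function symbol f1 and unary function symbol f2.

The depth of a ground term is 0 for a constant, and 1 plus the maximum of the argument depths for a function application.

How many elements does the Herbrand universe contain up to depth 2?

Let N_k count ground terms of depth at most k. Each non-constant term of depth ≤ k is some function symbol applied to depth-≤(k−1) arguments, giving N_k = 3 + N_{k-1} + N_{k-1}.
N_0 = 3
N_1 = 3 + 3 + 3 = 9
N_2 = 3 + 9 + 9 = 21

21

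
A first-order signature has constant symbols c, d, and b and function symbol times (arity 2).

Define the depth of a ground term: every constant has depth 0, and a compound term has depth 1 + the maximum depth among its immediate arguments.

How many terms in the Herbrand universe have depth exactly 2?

Let N_k count ground terms of depth at most k. Each non-constant term of depth ≤ k is some function symbol applied to depth-≤(k−1) arguments, giving N_k = 3 + N_{k-1}^2.
N_0 = 3
N_1 = 3 + 3^2 = 12
N_2 = 3 + 12^2 = 147
Terms of depth exactly 2: N_2 − N_1 = 147 − 12 = 135.

135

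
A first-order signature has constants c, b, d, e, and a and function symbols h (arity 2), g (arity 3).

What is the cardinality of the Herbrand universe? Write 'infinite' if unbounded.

infinite

The signature has at least one function symbol (h, arity 2) and at least one constant (c).
Iterating h gives infinitely many distinct ground terms: c, h(c, c), h(h(c, c), h(c, c)), ...
So the Herbrand universe is infinite.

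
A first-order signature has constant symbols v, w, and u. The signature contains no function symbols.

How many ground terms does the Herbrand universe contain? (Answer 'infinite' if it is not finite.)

There are no function symbols, so every ground term is one of the 3 constants.
The Herbrand universe is {v, w, u}, which is finite with 3 elements.

3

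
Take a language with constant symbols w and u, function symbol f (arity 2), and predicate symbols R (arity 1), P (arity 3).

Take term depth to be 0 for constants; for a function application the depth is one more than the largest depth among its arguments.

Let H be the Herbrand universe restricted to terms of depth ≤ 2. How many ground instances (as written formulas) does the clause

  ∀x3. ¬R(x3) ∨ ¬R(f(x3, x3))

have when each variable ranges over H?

38

Ground terms of depth ≤ 2:
  Write N_k for the number of ground terms of depth ≤ k. A term of depth ≤ k is either a constant or a function symbol applied to arguments of depth ≤ k−1, so N_k = 2 + N_{k-1}^2.
  N_0 = 2
  N_1 = 2 + 2^2 = 6
  N_2 = 2 + 6^2 = 38
So there are 38 ground terms available for substitution.
The variable x3 ranges independently over the available ground terms, and distinct assignments produce distinct instances.
Number of ground instances = 38.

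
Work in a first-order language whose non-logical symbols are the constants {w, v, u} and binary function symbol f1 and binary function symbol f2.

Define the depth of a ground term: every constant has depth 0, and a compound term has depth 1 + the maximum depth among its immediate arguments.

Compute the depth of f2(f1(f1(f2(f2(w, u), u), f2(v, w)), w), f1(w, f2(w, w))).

depth(f2(w, u)) = 1 + max(0, 0) = 1
depth(f2(f2(w, u), u)) = 1 + max(1, 0) = 2
depth(f2(v, w)) = 1 + max(0, 0) = 1
depth(f1(f2(f2(w, u), u), f2(v, w))) = 1 + max(2, 1) = 3
depth(f1(f1(f2(f2(w, u), u), f2(v, w)), w)) = 1 + max(3, 0) = 4
depth(f2(w, w)) = 1 + max(0, 0) = 1
depth(f1(w, f2(w, w))) = 1 + max(0, 1) = 2
depth(f2(f1(f1(f2(f2(w, u), u), f2(v, w)), w), f1(w, f2(w, w)))) = 1 + max(4, 2) = 5

5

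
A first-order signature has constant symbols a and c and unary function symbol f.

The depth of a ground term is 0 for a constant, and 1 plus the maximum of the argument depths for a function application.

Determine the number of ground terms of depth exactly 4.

If N_k denotes the number of depth-≤k ground terms, the 2 constants give N_0 = 2, and each function symbol of arity r contributes N_{k-1}^r new terms at level k: N_k = 2 + N_{k-1}.
N_0 = 2
N_1 = 2 + 2 = 4
N_2 = 2 + 4 = 6
N_3 = 2 + 6 = 8
N_4 = 2 + 8 = 10
Terms of depth exactly 4: N_4 − N_3 = 10 − 8 = 2.

2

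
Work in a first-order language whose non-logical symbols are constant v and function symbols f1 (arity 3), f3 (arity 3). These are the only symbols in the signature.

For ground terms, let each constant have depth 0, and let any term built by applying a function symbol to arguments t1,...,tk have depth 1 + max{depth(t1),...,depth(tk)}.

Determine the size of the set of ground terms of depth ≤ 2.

55

If N_k denotes the number of depth-≤k ground terms, the 1 constant gives N_0 = 1, and each function symbol of arity r contributes N_{k-1}^r new terms at level k: N_k = 1 + N_{k-1}^3 + N_{k-1}^3.
N_0 = 1
N_1 = 1 + 1^3 + 1^3 = 3
N_2 = 1 + 3^3 + 3^3 = 55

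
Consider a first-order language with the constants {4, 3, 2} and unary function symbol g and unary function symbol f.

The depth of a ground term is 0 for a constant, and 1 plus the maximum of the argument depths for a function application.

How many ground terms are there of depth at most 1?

Let N_k = |{terms of depth ≤ k}|. Then N_0 = 3 and N_k = 3 + N_{k-1} + N_{k-1} for k ≥ 1 (one summand per function symbol, arity giving the exponent).
N_0 = 3
N_1 = 3 + 3 + 3 = 9
Explicitly: 4, 3, 2, g(4), g(3), g(2), f(4), f(3), f(2).

9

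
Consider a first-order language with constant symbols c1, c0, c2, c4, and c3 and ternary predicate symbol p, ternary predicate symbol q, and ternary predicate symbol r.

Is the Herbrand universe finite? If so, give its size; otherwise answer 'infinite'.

There are no function symbols, so every ground term is one of the 5 constants.
The Herbrand universe is {c1, c0, c2, c4, c3}, which is finite with 5 elements.

5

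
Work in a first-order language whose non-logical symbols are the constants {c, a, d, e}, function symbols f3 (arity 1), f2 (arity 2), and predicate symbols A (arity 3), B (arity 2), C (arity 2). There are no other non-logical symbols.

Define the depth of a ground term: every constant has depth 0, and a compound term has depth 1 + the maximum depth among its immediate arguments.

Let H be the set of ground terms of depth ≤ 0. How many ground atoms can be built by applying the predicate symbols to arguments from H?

96

First count ground terms of depth ≤ 0.
Count level by level. With function symbols f3/1, f2/2, the terms of depth ≤ k are the 4 constants together with each function applied to depth-≤(k−1) tuples, so N_k = 4 + N_{k-1} + N_{k-1}^2.
N_0 = 4
Explicitly: c, a, d, e.
So |H| = 4.
A ground atom is a predicate applied to a tuple of terms from H, so the count is the sum over predicates of |H|^arity:
  A: 4^3 = 64;  B: 4^2 = 16;  C: 4^2 = 16
Total ground atoms: 64 + 16 + 16 = 96.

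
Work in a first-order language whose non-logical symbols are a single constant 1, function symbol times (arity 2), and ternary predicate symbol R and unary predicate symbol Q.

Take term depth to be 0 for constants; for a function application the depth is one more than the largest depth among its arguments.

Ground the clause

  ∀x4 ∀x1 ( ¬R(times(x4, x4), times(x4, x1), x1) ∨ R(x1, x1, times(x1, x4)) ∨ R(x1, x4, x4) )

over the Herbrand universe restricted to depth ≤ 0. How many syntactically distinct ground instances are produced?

1

Ground terms of depth ≤ 0:
  Let N_k count ground terms of depth at most k. Each non-constant term of depth ≤ k is some function symbol applied to depth-≤(k−1) arguments, giving N_k = 1 + N_{k-1}^2.
  N_0 = 1
So there is exactly 1 ground term available for substitution.
There are 2 variables to instantiate (x4, x1), each occurring in at least one literal, so different choices give different ground instances.
Number of ground instances = 1^2 = 1.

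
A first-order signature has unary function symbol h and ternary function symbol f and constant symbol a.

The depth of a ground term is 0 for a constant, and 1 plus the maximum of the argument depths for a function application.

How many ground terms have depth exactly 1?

2

Count level by level. With function symbols h/1, f/3, the terms of depth ≤ k are the 1 constant together with each function applied to depth-≤(k−1) tuples, so N_k = 1 + N_{k-1} + N_{k-1}^3.
N_0 = 1
N_1 = 1 + 1 + 1^3 = 3
Terms of depth exactly 1: N_1 − N_0 = 3 − 1 = 2.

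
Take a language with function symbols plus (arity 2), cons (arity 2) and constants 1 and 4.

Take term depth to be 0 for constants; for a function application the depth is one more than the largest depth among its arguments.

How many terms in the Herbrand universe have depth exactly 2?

Count level by level. With function symbols plus/2, cons/2, the terms of depth ≤ k are the 2 constants together with each function applied to depth-≤(k−1) tuples, so N_k = 2 + N_{k-1}^2 + N_{k-1}^2.
N_0 = 2
N_1 = 2 + 2^2 + 2^2 = 10
N_2 = 2 + 10^2 + 10^2 = 202
Terms of depth exactly 2: N_2 − N_1 = 202 − 10 = 192.

192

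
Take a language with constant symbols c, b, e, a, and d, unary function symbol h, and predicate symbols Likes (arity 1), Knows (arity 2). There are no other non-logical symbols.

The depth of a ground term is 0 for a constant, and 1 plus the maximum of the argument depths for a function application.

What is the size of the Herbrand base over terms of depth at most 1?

110

First count ground terms of depth ≤ 1.
Let N_k count ground terms of depth at most k. Each non-constant term of depth ≤ k is some function symbol applied to depth-≤(k−1) arguments, giving N_k = 5 + N_{k-1}.
N_0 = 5
N_1 = 5 + 5 = 10
So |H| = 10.
For each predicate symbol, the number of ground atoms is |H| raised to its arity; summing:
  Likes: 10;  Knows: 10^2 = 100
Total ground atoms: 10 + 100 = 110.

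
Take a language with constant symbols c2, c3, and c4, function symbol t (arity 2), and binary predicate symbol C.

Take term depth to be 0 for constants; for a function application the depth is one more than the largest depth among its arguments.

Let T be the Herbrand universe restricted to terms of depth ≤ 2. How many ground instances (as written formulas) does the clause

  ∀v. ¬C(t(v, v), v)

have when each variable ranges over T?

147

Ground terms of depth ≤ 2:
  If N_k denotes the number of depth-≤k ground terms, the 3 constants give N_0 = 3, and each function symbol of arity r contributes N_{k-1}^r new terms at level k: N_k = 3 + N_{k-1}^2.
  N_0 = 3
  N_1 = 3 + 3^2 = 12
  N_2 = 3 + 12^2 = 147
So there are 147 ground terms available for substitution.
The clause has 1 distinct variable (v), which appears in the body. In the free term algebra distinct substitutions yield syntactically distinct ground instances.
Number of ground instances = 147.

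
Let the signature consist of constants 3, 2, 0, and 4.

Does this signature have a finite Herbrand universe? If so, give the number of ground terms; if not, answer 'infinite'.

There are no function symbols, so every ground term is one of the 4 constants.
The Herbrand universe is {3, 2, 0, 4}, which is finite with 4 elements.

4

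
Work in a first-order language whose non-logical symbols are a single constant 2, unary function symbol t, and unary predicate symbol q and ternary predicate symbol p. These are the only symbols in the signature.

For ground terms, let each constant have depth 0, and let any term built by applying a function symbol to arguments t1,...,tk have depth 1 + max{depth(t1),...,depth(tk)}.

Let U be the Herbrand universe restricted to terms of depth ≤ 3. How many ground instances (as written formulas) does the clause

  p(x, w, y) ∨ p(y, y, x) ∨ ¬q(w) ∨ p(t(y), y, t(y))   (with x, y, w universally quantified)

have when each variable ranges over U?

Ground terms of depth ≤ 3:
  Write N_k for the number of ground terms of depth ≤ k. A term of depth ≤ k is either a constant or a function symbol applied to arguments of depth ≤ k−1, so N_k = 1 + N_{k-1}.
  N_0 = 1
  N_1 = 1 + 1 = 2
  N_2 = 1 + 2 = 3
  N_3 = 1 + 3 = 4
So there are 4 ground terms available for substitution.
Each of x, y, w ranges independently over the available ground terms, and distinct assignments produce distinct instances.
Number of ground instances = 4^3 = 64.

64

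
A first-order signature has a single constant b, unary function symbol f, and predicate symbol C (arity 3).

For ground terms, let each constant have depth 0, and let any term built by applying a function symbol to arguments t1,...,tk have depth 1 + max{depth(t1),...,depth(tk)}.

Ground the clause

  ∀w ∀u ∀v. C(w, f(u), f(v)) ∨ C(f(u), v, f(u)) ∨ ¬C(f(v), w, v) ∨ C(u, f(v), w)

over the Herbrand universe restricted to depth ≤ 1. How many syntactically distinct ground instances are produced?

8

Ground terms of depth ≤ 1:
  If N_k denotes the number of depth-≤k ground terms, the 1 constant gives N_0 = 1, and each function symbol of arity r contributes N_{k-1}^r new terms at level k: N_k = 1 + N_{k-1}.
  N_0 = 1
  N_1 = 1 + 1 = 2
  Explicitly: b, f(b).
So there are 2 ground terms available for substitution.
The body mentions every one of the 3 quantified variables; since ground terms form a free algebra, no two substitutions collapse to the same formula.
Number of ground instances = 2^3 = 8.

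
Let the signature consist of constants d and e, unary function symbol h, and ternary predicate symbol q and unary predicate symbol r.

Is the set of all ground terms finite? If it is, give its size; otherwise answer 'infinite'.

The signature has at least one function symbol (h, arity 1) and at least one constant (d).
Iterating h gives infinitely many distinct ground terms: d, h(d), h(h(d)), ...
So the Herbrand universe is infinite.

infinite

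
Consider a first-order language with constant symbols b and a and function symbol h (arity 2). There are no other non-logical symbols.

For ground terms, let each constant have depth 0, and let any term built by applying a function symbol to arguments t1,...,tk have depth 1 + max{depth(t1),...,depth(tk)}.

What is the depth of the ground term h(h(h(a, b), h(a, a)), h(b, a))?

3

depth(h(a, b)) = 1 + max(0, 0) = 1
depth(h(a, a)) = 1 + max(0, 0) = 1
depth(h(h(a, b), h(a, a))) = 1 + max(1, 1) = 2
depth(h(b, a)) = 1 + max(0, 0) = 1
depth(h(h(h(a, b), h(a, a)), h(b, a))) = 1 + max(2, 1) = 3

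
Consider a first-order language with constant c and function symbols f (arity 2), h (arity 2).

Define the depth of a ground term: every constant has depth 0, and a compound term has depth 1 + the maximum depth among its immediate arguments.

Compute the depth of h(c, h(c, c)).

depth(h(c, c)) = 1 + max(0, 0) = 1
depth(h(c, h(c, c))) = 1 + max(0, 1) = 2

2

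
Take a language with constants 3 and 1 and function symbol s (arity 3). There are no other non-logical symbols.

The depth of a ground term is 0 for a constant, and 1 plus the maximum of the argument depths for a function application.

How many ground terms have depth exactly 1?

8

Let N_k = |{terms of depth ≤ k}|. Then N_0 = 2 and N_k = 2 + N_{k-1}^3 for k ≥ 1 (one summand per function symbol, arity giving the exponent).
N_0 = 2
N_1 = 2 + 2^3 = 10
Terms of depth exactly 1: N_1 − N_0 = 10 − 2 = 8.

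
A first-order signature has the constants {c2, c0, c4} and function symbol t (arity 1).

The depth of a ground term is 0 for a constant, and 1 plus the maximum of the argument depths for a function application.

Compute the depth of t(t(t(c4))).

3

depth(t(c4)) = 1 + depth(c4) = 1 + 0 = 1
depth(t(t(c4))) = 1 + depth(t(c4)) = 1 + 1 = 2
depth(t(t(t(c4)))) = 1 + depth(t(t(c4))) = 1 + 2 = 3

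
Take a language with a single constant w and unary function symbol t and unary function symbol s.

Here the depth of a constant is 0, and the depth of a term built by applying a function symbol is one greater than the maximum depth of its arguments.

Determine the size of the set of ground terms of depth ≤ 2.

7

Count level by level. With function symbols t/1, s/1, the terms of depth ≤ k are the 1 constant together with each function applied to depth-≤(k−1) tuples, so N_k = 1 + N_{k-1} + N_{k-1}.
N_0 = 1
N_1 = 1 + 1 + 1 = 3
N_2 = 1 + 3 + 3 = 7
Explicitly: w, t(w), t(t(w)), t(s(w)), s(w), s(t(w)), s(s(w)).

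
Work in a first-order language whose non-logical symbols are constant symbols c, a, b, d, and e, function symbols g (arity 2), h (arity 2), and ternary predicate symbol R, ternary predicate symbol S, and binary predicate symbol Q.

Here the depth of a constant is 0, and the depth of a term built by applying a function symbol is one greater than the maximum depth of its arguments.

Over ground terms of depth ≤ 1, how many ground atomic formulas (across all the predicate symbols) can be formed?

335775

First count ground terms of depth ≤ 1.
Count level by level. With function symbols g/2, h/2, the terms of depth ≤ k are the 5 constants together with each function applied to depth-≤(k−1) tuples, so N_k = 5 + N_{k-1}^2 + N_{k-1}^2.
N_0 = 5
N_1 = 5 + 5^2 + 5^2 = 55
So |H| = 55.
For each predicate symbol, the number of ground atoms is |H| raised to its arity; summing:
  R: 55^3 = 166375;  S: 55^3 = 166375;  Q: 55^2 = 3025
Total ground atoms: 166375 + 166375 + 3025 = 335775.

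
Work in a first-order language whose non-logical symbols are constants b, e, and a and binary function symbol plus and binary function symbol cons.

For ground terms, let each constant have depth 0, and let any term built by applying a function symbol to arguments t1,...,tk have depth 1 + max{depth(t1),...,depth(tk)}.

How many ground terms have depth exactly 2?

864

Let N_k count ground terms of depth at most k. Each non-constant term of depth ≤ k is some function symbol applied to depth-≤(k−1) arguments, giving N_k = 3 + N_{k-1}^2 + N_{k-1}^2.
N_0 = 3
N_1 = 3 + 3^2 + 3^2 = 21
N_2 = 3 + 21^2 + 21^2 = 885
Terms of depth exactly 2: N_2 − N_1 = 885 − 21 = 864.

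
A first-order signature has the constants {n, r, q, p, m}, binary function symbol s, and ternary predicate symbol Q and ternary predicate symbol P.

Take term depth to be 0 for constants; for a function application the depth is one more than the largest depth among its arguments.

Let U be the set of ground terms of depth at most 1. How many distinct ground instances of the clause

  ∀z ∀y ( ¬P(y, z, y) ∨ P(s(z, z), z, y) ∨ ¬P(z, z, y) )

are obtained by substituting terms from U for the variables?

Ground terms of depth ≤ 1:
  Let N_k count ground terms of depth at most k. Each non-constant term of depth ≤ k is some function symbol applied to depth-≤(k−1) arguments, giving N_k = 5 + N_{k-1}^2.
  N_0 = 5
  N_1 = 5 + 5^2 = 30
So there are 30 ground terms available for substitution.
The body mentions every one of the 2 quantified variables; since ground terms form a free algebra, no two substitutions collapse to the same formula.
Number of ground instances = 30^2 = 900.

900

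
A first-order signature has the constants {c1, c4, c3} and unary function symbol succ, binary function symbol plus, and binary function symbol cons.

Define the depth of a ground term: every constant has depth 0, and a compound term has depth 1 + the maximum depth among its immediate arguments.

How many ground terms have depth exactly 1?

21

Write N_k for the number of ground terms of depth ≤ k. A term of depth ≤ k is either a constant or a function symbol applied to arguments of depth ≤ k−1, so N_k = 3 + N_{k-1} + N_{k-1}^2 + N_{k-1}^2.
N_0 = 3
N_1 = 3 + 3 + 3^2 + 3^2 = 24
Terms of depth exactly 1: N_1 − N_0 = 24 − 3 = 21.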